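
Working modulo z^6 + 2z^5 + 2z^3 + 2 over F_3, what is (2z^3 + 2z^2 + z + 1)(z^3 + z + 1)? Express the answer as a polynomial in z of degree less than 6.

z^5 + z^3 + 2z

Multiply in F_3[z]: (2z^3 + 2z^2 + z + 1)·(z^3 + z + 1) = 2z^6 + 2z^5 + 2z^3 + 2z + 1.
Reduce using z^6 ≡ z^5 + z^3 + 1 (mod z^6 + 2z^5 + 2z^3 + 2).
Reduced: z^5 + z^3 + 2z.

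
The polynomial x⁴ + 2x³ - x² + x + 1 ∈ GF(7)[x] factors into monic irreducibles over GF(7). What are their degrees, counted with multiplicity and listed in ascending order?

Write f(x) = x⁴ + 2x³ - x² + x + 1.
Complete factorization: f(x) = (x² - 3)·(x² + 2x + 2).
Factor degrees with multiplicity: 2 + 2 = 4.

2, 2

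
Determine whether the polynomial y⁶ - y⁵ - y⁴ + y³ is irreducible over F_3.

Write P(y) = y⁶ - y⁵ - y⁴ + y³.
Check for roots in F_3: P(0) = 0 → root; P(1) = 0 → root; P(2) = 0 → root.
P(0) = 0, so (y) divides P(y); P is reducible.

No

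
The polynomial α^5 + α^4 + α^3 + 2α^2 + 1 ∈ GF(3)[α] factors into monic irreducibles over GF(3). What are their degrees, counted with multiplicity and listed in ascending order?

Write g(α) = α^5 + α^4 + α^3 + 2α^2 + 1.
Roots in GF(3): g(0) = 1; g(1) = 0 → root; g(2) = 2.
Linear factors from roots: (α + 2).
Complete factorization: g(α) = (α + 2)·(α^2 + 1)·(α^2 + 2α + 2).
Factor degrees with multiplicity: 1 + 2 + 2 = 5.

1, 2, 2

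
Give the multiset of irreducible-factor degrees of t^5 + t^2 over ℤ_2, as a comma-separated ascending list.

Write f(t) = t^5 + t^2.
Roots in ℤ_2: f(0) = 0 → root; f(1) = 0 → root.
Linear factors from roots: (t), (t + 1).
Complete factorization: f(t) = (t + 1)·(t)^2·(t^2 + t + 1).
Factor degrees with multiplicity: 1 + 1 + 1 + 2 = 5.

1, 1, 1, 2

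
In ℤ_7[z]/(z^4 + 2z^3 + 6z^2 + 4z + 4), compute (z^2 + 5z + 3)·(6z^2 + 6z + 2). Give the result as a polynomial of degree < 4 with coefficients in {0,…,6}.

3z^3 + 4z + 3

Multiply in ℤ_7[z]: (z^2 + 5z + 3)·(6z^2 + 6z + 2) = 6z^4 + z^3 + z^2 + 6.
Reduce using z^4 ≡ 5z^3 + z^2 + 3z + 3 (mod z^4 + 2z^3 + 6z^2 + 4z + 4).
Reduced: 3z^3 + 4z + 3.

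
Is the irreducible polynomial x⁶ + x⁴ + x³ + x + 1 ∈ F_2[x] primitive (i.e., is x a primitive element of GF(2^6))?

Write f(x) = x⁶ + x⁴ + x³ + x + 1.
|GF(2^6)^×| = 2^6 − 1 = 63. Prime factorization: 63 = 3^2·7.
f is primitive ⇔ x has order 63 in GF(2)[x]/(f), i.e. x^(63/q) ≠ 1 for each prime q | 63.
x^(21) mod f = x³ + x² + x.
x^(9) mod f = x⁵ + x⁴ + x² + 1.
None equal 1, so x has full order 63; f is primitive.

Yes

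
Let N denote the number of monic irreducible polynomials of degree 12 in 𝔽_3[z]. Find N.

44220

x^(3^12) − x is the product of all monic irreducibles of degree dividing 12; Möbius inversion gives N = (1/12) Σ μ(12/d)·3^d.
Divisors of 12: 1, 2, 3, 4, 6, 12; μ(12/d) for each: 0, 1, 0, -1, -1, 1.
Σ = 3^2 − 3^4 − 3^6 + 3^12 = 530640.
N = 530640/12 = 44220.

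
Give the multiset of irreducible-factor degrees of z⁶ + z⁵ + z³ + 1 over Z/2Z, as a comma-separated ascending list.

1, 1, 1, 3

Write f(z) = z⁶ + z⁵ + z³ + 1.
Roots in Z/2Z: f(0) = 1; f(1) = 0 → root.
Linear factors from roots: (z + 1).
Complete factorization: f(z) = (z + 1)^3·(z³ + z + 1).
Factor degrees with multiplicity: 1 + 1 + 1 + 3 = 6.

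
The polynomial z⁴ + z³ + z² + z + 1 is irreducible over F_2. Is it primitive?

No

Write f(z) = z⁴ + z³ + z² + z + 1.
|GF(2^4)^×| = 2^4 − 1 = 15. Prime factorization: 15 = 3·5.
f is primitive ⇔ z has order 15 in GF(2)[z]/(f), i.e. z^(15/q) ≠ 1 for each prime q | 15.
z^(5) mod f = 1
z^(3) mod f = z³.
Since z^(5) = 1, the order of z divides 5 < 15; not primitive.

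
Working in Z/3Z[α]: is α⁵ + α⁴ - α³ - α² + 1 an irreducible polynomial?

Write g(α) = α⁵ + α⁴ - α³ - α² + 1.
Check for roots in Z/3Z: g(0) = 1; g(1) = 1; g(2) = 1.
No roots, so no linear factors.
Monic irreducibles of degree 2 over GF(3): α² + 1, α² + α - 1, α² - α - 1.
None of them divide g (all give nonzero remainder).
No irreducible factor of degree ≤ 2 exists, so g is irreducible over GF(3).

Yes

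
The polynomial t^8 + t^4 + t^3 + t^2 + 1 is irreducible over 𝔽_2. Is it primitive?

Write f(t) = t^8 + t^4 + t^3 + t^2 + 1.
|GF(2^8)^×| = 2^8 − 1 = 255. Prime factorization: 255 = 3·5·17.
f is primitive ⇔ t has order 255 in GF(2)[t]/(f), i.e. t^(255/q) ≠ 1 for each prime q | 255.
t^(85) mod f = t^7 + t^6 + t^4 + t^2 + t.
t^(51) mod f = t^3 + t.
t^(15) mod f = t^5 + t^2 + t.
None equal 1, so t has full order 255; f is primitive.

Yes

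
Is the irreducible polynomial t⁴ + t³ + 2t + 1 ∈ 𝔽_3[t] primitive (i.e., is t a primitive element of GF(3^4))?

No

Write f(t) = t⁴ + t³ + 2t + 1.
|GF(3^4)^×| = 3^4 − 1 = 80. Prime factorization: 80 = 2^4·5.
f is primitive ⇔ t has order 80 in GF(3)[t]/(f), i.e. t^(80/q) ≠ 1 for each prime q | 80.
t^(40) mod f = 1
t^(16) mod f = 2t² + t + 1.
Since t^(40) = 1, the order of t divides 40 < 80; not primitive.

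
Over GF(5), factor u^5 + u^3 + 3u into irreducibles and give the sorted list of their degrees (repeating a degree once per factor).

1, 1, 1, 2

Write f(u) = u^5 + u^3 + 3u.
Roots in GF(5): f(0) = 0 → root; f(1) = 0 → root; f(2) = 1; f(3) = 4; f(4) = 0 → root.
Linear factors from roots: (u), (u + 4), (u + 1).
Complete factorization: f(u) = (u)·(u + 1)·(u + 4)·(u^2 + 2).
Factor degrees with multiplicity: 1 + 1 + 1 + 2 = 5.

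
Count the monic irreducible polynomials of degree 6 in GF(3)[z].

116

x^(3^6) − x is the product of all monic irreducibles of degree dividing 6; Möbius inversion gives N = (1/6) Σ μ(6/d)·3^d.
Divisors of 6: 1, 2, 3, 6; μ(6/d) for each: 1, -1, -1, 1.
Σ = 3^1 − 3^2 − 3^3 + 3^6 = 696.
N = 696/6 = 116.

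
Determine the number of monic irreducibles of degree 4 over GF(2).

By the necklace-counting formula, N_2(4) = (1/4) Σ_{d|4} μ(4/d)·2^d.
Divisors of 4: 1, 2, 4; μ(4/d) for each: 0, -1, 1.
Σ = − 2^2 + 2^4 = 12.
N = 12/4 = 3.

3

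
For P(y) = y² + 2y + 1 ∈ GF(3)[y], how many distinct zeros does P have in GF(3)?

Evaluate at each of the 3 elements of GF(3):
P(0) = 1; P(1) = 1; P(2) = 0 → root.
Roots: {2}.

1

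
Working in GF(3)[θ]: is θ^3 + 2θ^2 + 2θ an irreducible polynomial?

No

Write f(θ) = θ^3 + 2θ^2 + 2θ.
Check for roots in GF(3): f(0) = 0 → root; f(1) = 2; f(2) = 2.
f(0) = 0, so (θ) divides f(θ); f is reducible.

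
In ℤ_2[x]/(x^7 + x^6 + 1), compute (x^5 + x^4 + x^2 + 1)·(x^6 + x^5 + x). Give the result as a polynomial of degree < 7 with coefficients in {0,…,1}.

Multiply in ℤ_2[x]: (x^5 + x^4 + x^2 + 1)·(x^6 + x^5 + x) = x^11 + x^9 + x^8 + x^7 + x^3 + x.
Reduce using x^7 ≡ x^6 + 1 (mod x^7 + x^6 + 1).
Reduced: x^4.

x^4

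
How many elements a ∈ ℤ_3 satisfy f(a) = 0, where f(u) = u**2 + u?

2

Evaluate at each of the 3 elements of ℤ_3:
f(0) = 0 → root; f(1) = 2; f(2) = 0 → root.
Roots: {0, 2}.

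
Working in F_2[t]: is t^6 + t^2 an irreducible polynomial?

Write f(t) = t^6 + t^2.
Check for roots in F_2: f(0) = 0 → root; f(1) = 0 → root.
f(0) = 0, so (t) divides f(t); f is reducible.

No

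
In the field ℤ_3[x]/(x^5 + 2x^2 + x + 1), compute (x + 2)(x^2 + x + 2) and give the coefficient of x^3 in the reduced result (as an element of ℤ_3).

Multiply in ℤ_3[x]: (x + 2)·(x^2 + x + 2) = x^3 + x + 1.
Reduced: x^3 + x + 1.

1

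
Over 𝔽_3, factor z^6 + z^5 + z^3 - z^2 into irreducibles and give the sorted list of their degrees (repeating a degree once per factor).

1, 1, 2, 2

Write g(z) = z^6 + z^5 + z^3 - z^2.
Roots in 𝔽_3: g(0) = 0 → root; g(1) = 2; g(2) = 1.
Linear factors from roots: (z).
Complete factorization: g(z) = (z)^2·(z^2 + 1)·(z^2 + z - 1).
Factor degrees with multiplicity: 1 + 1 + 2 + 2 = 6.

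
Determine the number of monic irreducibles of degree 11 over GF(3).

By the necklace-counting formula, N_3(11) = (1/11) Σ_{d|11} μ(11/d)·3^d.
Divisors of 11: 1, 11; μ(11/d) for each: -1, 1.
Σ = − 3^1 + 3^11 = 177144.
N = 177144/11 = 16104.

16104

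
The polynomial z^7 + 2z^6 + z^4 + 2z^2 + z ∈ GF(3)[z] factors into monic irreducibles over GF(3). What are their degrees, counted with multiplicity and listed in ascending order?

1, 1, 1, 2, 2

Write f(z) = z^7 + 2z^6 + z^4 + 2z^2 + z.
Roots in GF(3): f(0) = 0 → root; f(1) = 1; f(2) = 0 → root.
Linear factors from roots: (z), (z + 1).
Complete factorization: f(z) = (z)·(z + 1)^2·(z^2 + 1)^2.
Factor degrees with multiplicity: 1 + 1 + 1 + 2 + 2 = 7.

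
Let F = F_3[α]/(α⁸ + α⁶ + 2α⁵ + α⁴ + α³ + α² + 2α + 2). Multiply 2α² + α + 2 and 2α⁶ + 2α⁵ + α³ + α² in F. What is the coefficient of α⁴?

2

Multiply in F_3[α]: (2α² + α + 2)·(2α⁶ + 2α⁵ + α³ + α²) = α⁸ + 2α².
Reduce using α⁸ ≡ 2α⁶ + α⁵ + 2α⁴ + 2α³ + 2α² + α + 1 (mod α⁸ + α⁶ + 2α⁵ + α⁴ + α³ + α² + 2α + 2).
Reduced: 2α⁶ + α⁵ + 2α⁴ + 2α³ + α² + α + 1.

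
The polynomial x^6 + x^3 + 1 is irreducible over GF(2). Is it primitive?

No

Write f(x) = x^6 + x^3 + 1.
|GF(2^6)^×| = 2^6 − 1 = 63. Prime factorization: 63 = 3^2·7.
f is primitive ⇔ x has order 63 in GF(2)[x]/(f), i.e. x^(63/q) ≠ 1 for each prime q | 63.
x^(21) mod f = x^3.
x^(9) mod f = 1
Since x^(9) = 1, the order of x divides 9 < 63; not primitive.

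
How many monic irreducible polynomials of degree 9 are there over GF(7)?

The number of monic irreducibles of degree 9 over GF(7) is (1/9)·Σ_{d∣9} μ(9/d) 7^d.
Divisors of 9: 1, 3, 9; μ(9/d) for each: 0, -1, 1.
Σ = − 7^3 + 7^9 = 40353264.
N = 40353264/9 = 4483696.

4483696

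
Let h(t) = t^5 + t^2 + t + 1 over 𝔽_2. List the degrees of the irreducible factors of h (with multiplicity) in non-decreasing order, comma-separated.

Roots in 𝔽_2: h(0) = 1; h(1) = 0 → root.
Linear factors from roots: (t + 1).
Complete factorization: h(t) = (t + 1)^2·(t^3 + t + 1).
Factor degrees with multiplicity: 1 + 1 + 3 = 5.

1, 1, 3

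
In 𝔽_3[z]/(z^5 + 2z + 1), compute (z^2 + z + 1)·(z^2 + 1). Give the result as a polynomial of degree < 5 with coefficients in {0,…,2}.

Multiply in 𝔽_3[z]: (z^2 + z + 1)·(z^2 + 1) = z^4 + z^3 + 2z^2 + z + 1.
Reduced: z^4 + z^3 + 2z^2 + z + 1.

z^4 + z^3 + 2z^2 + z + 1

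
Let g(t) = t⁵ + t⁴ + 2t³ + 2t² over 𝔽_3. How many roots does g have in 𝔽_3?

3

Evaluate at each of the 3 elements of 𝔽_3:
g(0) = 0 → root; g(1) = 0 → root; g(2) = 0 → root.
Roots: {0, 1, 2}.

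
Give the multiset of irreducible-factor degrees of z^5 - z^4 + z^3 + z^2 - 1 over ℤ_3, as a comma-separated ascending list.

Write g(z) = z^5 - z^4 + z^3 + z^2 - 1.
Roots in ℤ_3: g(0) = 2; g(1) = 1; g(2) = 0 → root.
Linear factors from roots: (z + 1).
Complete factorization: g(z) = (z + 1)·(z^2 + 1)·(z^2 + z - 1).
Factor degrees with multiplicity: 1 + 2 + 2 = 5.

1, 2, 2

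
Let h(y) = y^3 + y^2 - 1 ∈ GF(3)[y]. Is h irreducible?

Check for roots in GF(3): h(0) = 2; h(1) = 1; h(2) = 2.
No roots. A degree-3 polynomial over a field with no linear factor is irreducible.

Yes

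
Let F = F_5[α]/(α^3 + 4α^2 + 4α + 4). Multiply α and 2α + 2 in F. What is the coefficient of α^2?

Multiply in F_5[α]: (α)·(2α + 2) = 2α^2 + 2α.
Reduced: 2α^2 + 2α.

2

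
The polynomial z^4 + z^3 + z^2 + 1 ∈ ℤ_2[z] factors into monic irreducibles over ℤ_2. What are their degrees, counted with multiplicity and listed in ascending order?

Write g(z) = z^4 + z^3 + z^2 + 1.
Roots in ℤ_2: g(0) = 1; g(1) = 0 → root.
Linear factors from roots: (z + 1).
Complete factorization: g(z) = (z + 1)·(z^3 + z + 1).
Factor degrees with multiplicity: 1 + 3 = 4.

1, 3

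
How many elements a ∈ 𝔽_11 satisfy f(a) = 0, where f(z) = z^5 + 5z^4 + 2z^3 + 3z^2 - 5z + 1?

3

Evaluate at each of the 11 elements of 𝔽_11:
f(0) = 1; f(1) = 7; f(2) = 10; f(3) = 0 → root; f(4) = 8; f(5) = 6; f(6) = 5; f(7) = 10; f(8) = 8; f(9) = 0 → root; f(10) = 0 → root.
Roots: {3, 9, 10}.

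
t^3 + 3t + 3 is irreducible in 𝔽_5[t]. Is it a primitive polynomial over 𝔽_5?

Write f(t) = t^3 + 3t + 3.
|GF(5^3)^×| = 5^3 − 1 = 124. Prime factorization: 124 = 2^2·31.
f is primitive ⇔ t has order 124 in GF(5)[t]/(f), i.e. t^(124/q) ≠ 1 for each prime q | 124.
t^(62) mod f = 4.
t^(4) mod f = 2t^2 + 2t.
None equal 1, so t has full order 124; f is primitive.

Yes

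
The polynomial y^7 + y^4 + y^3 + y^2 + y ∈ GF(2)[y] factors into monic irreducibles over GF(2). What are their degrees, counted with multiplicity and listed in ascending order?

Write f(y) = y^7 + y^4 + y^3 + y^2 + y.
Roots in GF(2): f(0) = 0 → root; f(1) = 1.
Linear factors from roots: (y).
Complete factorization: f(y) = (y)·(y^2 + y + 1)·(y^4 + y^3 + 1).
Factor degrees with multiplicity: 1 + 2 + 4 = 7.

1, 2, 4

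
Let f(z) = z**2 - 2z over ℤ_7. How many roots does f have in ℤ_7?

2

Evaluate at each of the 7 elements of ℤ_7:
f(0) = 0 → root; f(1) = 6; f(2) = 0 → root; f(3) = 3; f(4) = 1; f(5) = 1; f(6) = 3.
Roots: {0, 2}.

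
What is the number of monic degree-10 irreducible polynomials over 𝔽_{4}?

104754

By the necklace-counting formula, N_4(10) = (1/10) Σ_{d|10} μ(10/d)·4^d.
Divisors of 10: 1, 2, 5, 10; μ(10/d) for each: 1, -1, -1, 1.
Σ = 4^1 − 4^2 − 4^5 + 4^10 = 1047540.
N = 1047540/10 = 104754.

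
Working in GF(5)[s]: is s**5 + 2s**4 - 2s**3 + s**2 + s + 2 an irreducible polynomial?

No

Write f(s) = s**5 + 2s**4 - 2s**3 + s**2 + s + 2.
Check for roots in GF(5): f(0) = 2; f(1) = 0 → root; f(2) = 1; f(3) = 0 → root; f(4) = 0 → root.
f(1) = 0, so (s − 1) divides f(s); f is reducible.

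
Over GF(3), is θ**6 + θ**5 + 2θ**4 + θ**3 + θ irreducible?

Write P(θ) = θ**6 + θ**5 + 2θ**4 + θ**3 + θ.
Check for roots in GF(3): P(0) = 0 → root; P(1) = 0 → root; P(2) = 0 → root.
P(0) = 0, so (θ) divides P(θ); P is reducible.

No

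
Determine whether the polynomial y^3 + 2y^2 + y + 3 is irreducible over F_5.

Write m(y) = y^3 + 2y^2 + y + 3.
Check for roots in F_5: m(0) = 3; m(1) = 2; m(2) = 1; m(3) = 1; m(4) = 3.
No roots. A degree-3 polynomial over a field with no linear factor is irreducible.

Yes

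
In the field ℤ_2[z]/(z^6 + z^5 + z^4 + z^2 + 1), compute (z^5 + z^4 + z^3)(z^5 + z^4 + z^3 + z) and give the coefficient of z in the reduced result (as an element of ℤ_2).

0

Multiply in ℤ_2[z]: (z^5 + z^4 + z^3)·(z^5 + z^4 + z^3 + z) = z^10 + z^8 + z^5 + z^4.
Reduce using z^6 ≡ z^5 + z^4 + z^2 + 1 (mod z^6 + z^5 + z^4 + z^2 + 1).
Reduced: z^4 + z^3 + z^2.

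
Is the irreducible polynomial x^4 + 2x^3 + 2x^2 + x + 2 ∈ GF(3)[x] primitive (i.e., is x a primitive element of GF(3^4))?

Write f(x) = x^4 + 2x^3 + 2x^2 + x + 2.
|GF(3^4)^×| = 3^4 − 1 = 80. Prime factorization: 80 = 2^4·5.
f is primitive ⇔ x has order 80 in GF(3)[x]/(f), i.e. x^(80/q) ≠ 1 for each prime q | 80.
x^(40) mod f = 2.
x^(16) mod f = x^2 + 2x.
None equal 1, so x has full order 80; f is primitive.

Yes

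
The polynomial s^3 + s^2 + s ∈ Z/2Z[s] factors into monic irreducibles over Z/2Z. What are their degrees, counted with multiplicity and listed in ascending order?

1, 2

Write h(s) = s^3 + s^2 + s.
Roots in Z/2Z: h(0) = 0 → root; h(1) = 1.
Linear factors from roots: (s).
Complete factorization: h(s) = (s)·(s^2 + s + 1).
Factor degrees with multiplicity: 1 + 2 = 3.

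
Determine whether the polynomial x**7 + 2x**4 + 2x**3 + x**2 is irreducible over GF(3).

No

Write g(x) = x**7 + 2x**4 + 2x**3 + x**2.
Check for roots in GF(3): g(0) = 0 → root; g(1) = 0 → root; g(2) = 0 → root.
g(0) = 0, so (x) divides g(x); g is reducible.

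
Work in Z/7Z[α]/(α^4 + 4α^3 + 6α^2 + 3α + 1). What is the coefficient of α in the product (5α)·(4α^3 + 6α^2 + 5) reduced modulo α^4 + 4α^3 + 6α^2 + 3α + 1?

0

Multiply in Z/7Z[α]: (5α)·(4α^3 + 6α^2 + 5) = 6α^4 + 2α^3 + 4α.
Reduce using α^4 ≡ 3α^3 + α^2 + 4α + 6 (mod α^4 + 4α^3 + 6α^2 + 3α + 1).
Reduced: 6α^3 + 6α^2 + 1.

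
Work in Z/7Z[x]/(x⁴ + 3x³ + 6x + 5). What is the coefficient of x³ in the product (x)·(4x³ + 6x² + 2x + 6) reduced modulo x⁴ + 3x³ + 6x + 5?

1

Multiply in Z/7Z[x]: (x)·(4x³ + 6x² + 2x + 6) = 4x⁴ + 6x³ + 2x² + 6x.
Reduce using x⁴ ≡ 4x³ + x + 2 (mod x⁴ + 3x³ + 6x + 5).
Reduced: x³ + 2x² + 3x + 1.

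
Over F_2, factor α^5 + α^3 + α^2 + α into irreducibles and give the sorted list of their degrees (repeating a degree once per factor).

1, 1, 3

Write h(α) = α^5 + α^3 + α^2 + α.
Roots in F_2: h(0) = 0 → root; h(1) = 0 → root.
Linear factors from roots: (α), (α + 1).
Complete factorization: h(α) = (α)·(α + 1)·(α^3 + α^2 + 1).
Factor degrees with multiplicity: 1 + 1 + 3 = 5.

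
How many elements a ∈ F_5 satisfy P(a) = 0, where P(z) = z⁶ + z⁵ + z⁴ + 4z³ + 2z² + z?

Evaluate at each of the 5 elements of F_5:
P(0) = 0 → root; P(1) = 0 → root; P(2) = 4; P(3) = 2; P(4) = 3.
Roots: {0, 1}.

2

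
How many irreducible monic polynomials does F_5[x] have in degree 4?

150

The number of monic irreducibles of degree 4 over GF(5) is (1/4)·Σ_{d∣4} μ(4/d) 5^d.
Divisors of 4: 1, 2, 4; μ(4/d) for each: 0, -1, 1.
Σ = − 5^2 + 5^4 = 600.
N = 600/4 = 150.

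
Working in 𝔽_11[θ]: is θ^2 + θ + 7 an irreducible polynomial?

Write g(θ) = θ^2 + θ + 7.
Check each element of 𝔽_11 for a root: g(0)=7, g(1)=9, g(2)=2, g(3)=8, g(4)=5, g(5)=4, g(6)=5, g(7)=8, g(8)=2, g(9)=9, g(10)=7.
No roots. A degree-2 polynomial over a field with no linear factor is irreducible.

Yes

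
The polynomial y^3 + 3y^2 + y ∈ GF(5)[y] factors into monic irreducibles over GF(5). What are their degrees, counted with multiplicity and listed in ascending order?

1, 1, 1

Write f(y) = y^3 + 3y^2 + y.
Roots in GF(5): f(0) = 0 → root; f(1) = 0 → root; f(2) = 2; f(3) = 2; f(4) = 1.
Linear factors from roots: (y), (y + 4).
Complete factorization: f(y) = (y)·(y + 4)^2.
Factor degrees with multiplicity: 1 + 1 + 1 = 3.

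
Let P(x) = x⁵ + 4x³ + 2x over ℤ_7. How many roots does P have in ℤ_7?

5

Evaluate at each of the 7 elements of ℤ_7:
P(0) = 0 → root; P(1) = 0 → root; P(2) = 5; P(3) = 0 → root; P(4) = 0 → root; P(5) = 2; P(6) = 0 → root.
Roots: {0, 1, 3, 4, 6}.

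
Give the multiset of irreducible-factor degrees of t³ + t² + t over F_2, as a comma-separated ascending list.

1, 2

Write h(t) = t³ + t² + t.
Roots in F_2: h(0) = 0 → root; h(1) = 1.
Linear factors from roots: (t).
Complete factorization: h(t) = (t)·(t² + t + 1).
Factor degrees with multiplicity: 1 + 2 = 3.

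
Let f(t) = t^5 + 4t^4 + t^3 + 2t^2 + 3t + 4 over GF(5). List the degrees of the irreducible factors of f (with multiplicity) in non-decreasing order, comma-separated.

1, 1, 1, 2

Roots in GF(5): f(0) = 4; f(1) = 0 → root; f(2) = 2; f(3) = 0 → root; f(4) = 0 → root.
Linear factors from roots: (t + 4), (t + 2), (t + 1).
Complete factorization: f(t) = (t + 1)·(t + 2)·(t + 4)·(t^2 + 2t + 3).
Factor degrees with multiplicity: 1 + 1 + 1 + 2 = 5.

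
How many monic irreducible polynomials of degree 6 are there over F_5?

x^(5^6) − x is the product of all monic irreducibles of degree dividing 6; Möbius inversion gives N = (1/6) Σ μ(6/d)·5^d.
Divisors of 6: 1, 2, 3, 6; μ(6/d) for each: 1, -1, -1, 1.
Σ = 5^1 − 5^2 − 5^3 + 5^6 = 15480.
N = 15480/6 = 2580.

2580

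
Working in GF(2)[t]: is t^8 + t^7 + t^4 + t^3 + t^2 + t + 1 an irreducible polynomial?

Yes

Write h(t) = t^8 + t^7 + t^4 + t^3 + t^2 + t + 1.
Check for roots in GF(2): h(0) = 1; h(1) = 1.
No roots, so no linear factors.
Monic irreducibles of degree 2 over GF(2): t^2 + t + 1.
None of them divide h (all give nonzero remainder).
Monic irreducibles of degree 3 over GF(2): t^3 + t + 1, t^3 + t^2 + 1.
None of them divide h (all give nonzero remainder).
Monic irreducibles of degree 4 over GF(2): t^4 + t + 1, t^4 + t^3 + 1, t^4 + t^3 + t^2 + t + 1.
None of them divide h (all give nonzero remainder).
No irreducible factor of degree ≤ 4 exists, so h is irreducible over GF(2).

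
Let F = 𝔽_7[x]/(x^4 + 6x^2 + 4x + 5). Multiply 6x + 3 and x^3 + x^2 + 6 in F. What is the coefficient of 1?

Multiply in 𝔽_7[x]: (6x + 3)·(x^3 + x^2 + 6) = 6x^4 + 2x^3 + 3x^2 + x + 4.
Reduce using x^4 ≡ x^2 + 3x + 2 (mod x^4 + 6x^2 + 4x + 5).
Reduced: 2x^3 + 2x^2 + 5x + 2.

2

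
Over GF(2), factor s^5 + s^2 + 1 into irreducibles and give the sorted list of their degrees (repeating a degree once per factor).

Write f(s) = s^5 + s^2 + 1.
Roots in GF(2): f(0) = 1; f(1) = 1.
Complete factorization: f(s) = (s^5 + s^2 + 1).
Factor degrees with multiplicity: 5 = 5.

5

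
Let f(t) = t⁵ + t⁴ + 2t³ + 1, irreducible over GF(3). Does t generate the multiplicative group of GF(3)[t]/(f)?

|GF(3^5)^×| = 3^5 − 1 = 242. Prime factorization: 242 = 2·11^2.
f is primitive ⇔ t has order 242 in GF(3)[t]/(f), i.e. t^(242/q) ≠ 1 for each prime q | 242.
t^(121) mod f = 2.
t^(22) mod f = t⁴ + t² + 2t + 2.
None equal 1, so t has full order 242; f is primitive.

Yes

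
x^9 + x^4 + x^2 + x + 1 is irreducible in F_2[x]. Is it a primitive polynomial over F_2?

Write f(x) = x^9 + x^4 + x^2 + x + 1.
|GF(2^9)^×| = 2^9 − 1 = 511. Prime factorization: 511 = 7·73.
f is primitive ⇔ x has order 511 in GF(2)[x]/(f), i.e. x^(511/q) ≠ 1 for each prime q | 511.
x^(73) mod f = 1
x^(7) mod f = x^7.
Since x^(73) = 1, the order of x divides 73 < 511; not primitive.

No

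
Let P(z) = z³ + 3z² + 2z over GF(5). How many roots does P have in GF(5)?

Evaluate at each of the 5 elements of GF(5):
P(0) = 0 → root; P(1) = 1; P(2) = 4; P(3) = 0 → root; P(4) = 0 → root.
Roots: {0, 3, 4}.

3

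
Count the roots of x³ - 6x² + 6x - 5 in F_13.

3

Write h(x) = x³ - 6x² + 6x - 5.
Evaluate at each of the 13 elements of F_13:
h(0) = 8; h(1) = 9; h(2) = 4; h(3) = 12; h(4) = 0 → root; h(5) = 0 → root; h(6) = 5; h(7) = 8; h(8) = 2; h(9) = 6; h(10) = 0 → root; h(11) = 3; h(12) = 8.
Roots: {4, 5, 10}.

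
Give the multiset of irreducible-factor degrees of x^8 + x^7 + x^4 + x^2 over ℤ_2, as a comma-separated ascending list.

Write h(x) = x^8 + x^7 + x^4 + x^2.
Roots in ℤ_2: h(0) = 0 → root; h(1) = 0 → root.
Linear factors from roots: (x), (x + 1).
Complete factorization: h(x) = (x + 1)·(x)^2·(x^2 + x + 1)·(x^3 + x^2 + 1).
Factor degrees with multiplicity: 1 + 1 + 1 + 2 + 3 = 8.

1, 1, 1, 2, 3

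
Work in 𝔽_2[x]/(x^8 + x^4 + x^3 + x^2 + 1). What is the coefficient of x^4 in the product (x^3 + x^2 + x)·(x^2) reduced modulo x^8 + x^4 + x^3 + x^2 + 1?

1

Multiply in 𝔽_2[x]: (x^3 + x^2 + x)·(x^2) = x^5 + x^4 + x^3.
Reduced: x^5 + x^4 + x^3.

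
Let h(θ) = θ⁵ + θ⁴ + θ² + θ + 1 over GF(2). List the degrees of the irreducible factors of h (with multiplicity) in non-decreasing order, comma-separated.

5

Roots in GF(2): h(0) = 1; h(1) = 1.
Complete factorization: h(θ) = (θ⁵ + θ⁴ + θ² + θ + 1).
Factor degrees with multiplicity: 5 = 5.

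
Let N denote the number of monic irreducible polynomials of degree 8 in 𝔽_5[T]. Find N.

48750

x^(5^8) − x is the product of all monic irreducibles of degree dividing 8; Möbius inversion gives N = (1/8) Σ μ(8/d)·5^d.
Divisors of 8: 1, 2, 4, 8; μ(8/d) for each: 0, 0, -1, 1.
Σ = − 5^4 + 5^8 = 390000.
N = 390000/8 = 48750.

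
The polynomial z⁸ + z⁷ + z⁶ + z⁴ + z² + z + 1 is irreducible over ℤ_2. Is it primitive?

Write f(z) = z⁸ + z⁷ + z⁶ + z⁴ + z² + z + 1.
|GF(2^8)^×| = 2^8 − 1 = 255. Prime factorization: 255 = 3·5·17.
f is primitive ⇔ z has order 255 in GF(2)[z]/(f), i.e. z^(255/q) ≠ 1 for each prime q | 255.
z^(85) mod f = 1
z^(51) mod f = 1
z^(15) mod f = z⁷ + z⁴ + z³ + z² + z.
Since z^(85) = 1, the order of z divides 85 < 255; not primitive.

No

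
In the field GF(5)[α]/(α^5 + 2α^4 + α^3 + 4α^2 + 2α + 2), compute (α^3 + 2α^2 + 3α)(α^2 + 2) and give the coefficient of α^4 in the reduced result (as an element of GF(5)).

0

Multiply in GF(5)[α]: (α^3 + 2α^2 + 3α)·(α^2 + 2) = α^5 + 2α^4 + 4α^2 + α.
Reduce using α^5 ≡ 3α^4 + 4α^3 + α^2 + 3α + 3 (mod α^5 + 2α^4 + α^3 + 4α^2 + 2α + 2).
Reduced: 4α^3 + 4α + 3.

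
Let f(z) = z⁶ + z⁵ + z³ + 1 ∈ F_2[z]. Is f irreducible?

Check for roots in F_2: f(0) = 1; f(1) = 0 → root.
f(1) = 0, so (z − 1) divides f(z); f is reducible.

No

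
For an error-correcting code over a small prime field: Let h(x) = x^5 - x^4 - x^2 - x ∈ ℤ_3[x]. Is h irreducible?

No

Check for roots in ℤ_3: h(0) = 0 → root; h(1) = 1; h(2) = 1.
h(0) = 0, so (x) divides h(x); h is reducible.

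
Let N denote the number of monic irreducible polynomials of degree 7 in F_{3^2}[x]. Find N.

683280

x^(9^7) − x is the product of all monic irreducibles of degree dividing 7; Möbius inversion gives N = (1/7) Σ μ(7/d)·9^d.
Divisors of 7: 1, 7; μ(7/d) for each: -1, 1.
Σ = − 9^1 + 9^7 = 4782960.
N = 4782960/7 = 683280.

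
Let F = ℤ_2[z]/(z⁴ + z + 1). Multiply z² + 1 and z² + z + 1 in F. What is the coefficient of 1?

Multiply in ℤ_2[z]: (z² + 1)·(z² + z + 1) = z⁴ + z³ + z + 1.
Reduce using z⁴ ≡ z + 1 (mod z⁴ + z + 1).
Reduced: z³.

0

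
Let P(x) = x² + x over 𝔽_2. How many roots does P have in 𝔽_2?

2

Evaluate at each of the 2 elements of 𝔽_2:
P(0) = 0 → root; P(1) = 0 → root.
Roots: {0, 1}.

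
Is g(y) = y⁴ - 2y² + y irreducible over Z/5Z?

No

Check for roots in Z/5Z: g(0) = 0 → root; g(1) = 0 → root; g(2) = 0 → root; g(3) = 1; g(4) = 3.
g(0) = 0, so (y) divides g(y); g is reducible.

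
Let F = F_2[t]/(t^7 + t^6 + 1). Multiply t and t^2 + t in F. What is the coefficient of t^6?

Multiply in F_2[t]: (t)·(t^2 + t) = t^3 + t^2.
Reduced: t^3 + t^2.

0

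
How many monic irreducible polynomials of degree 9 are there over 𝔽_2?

56

The number of monic irreducibles of degree 9 over GF(2) is (1/9)·Σ_{d∣9} μ(9/d) 2^d.
Divisors of 9: 1, 3, 9; μ(9/d) for each: 0, -1, 1.
Σ = − 2^3 + 2^9 = 504.
N = 504/9 = 56.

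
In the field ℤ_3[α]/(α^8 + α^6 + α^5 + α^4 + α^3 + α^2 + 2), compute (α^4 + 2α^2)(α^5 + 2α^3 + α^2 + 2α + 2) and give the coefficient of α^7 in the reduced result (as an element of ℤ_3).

Multiply in ℤ_3[α]: (α^4 + 2α^2)·(α^5 + 2α^3 + α^2 + 2α + 2) = α^9 + α^7 + α^6 + α^4 + α^3 + α^2.
Reduce using α^8 ≡ 2α^6 + 2α^5 + 2α^4 + 2α^3 + 2α^2 + 1 (mod α^8 + α^6 + α^5 + α^4 + α^3 + α^2 + 2).
Reduced: 2α^5 + α^2 + α.

0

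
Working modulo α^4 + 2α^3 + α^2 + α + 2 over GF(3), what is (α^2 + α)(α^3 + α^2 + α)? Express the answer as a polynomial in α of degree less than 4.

Multiply in GF(3)[α]: (α^2 + α)·(α^3 + α^2 + α) = α^5 + 2α^4 + 2α^3 + α^2.
Reduce using α^4 ≡ α^3 + 2α^2 + 2α + 1 (mod α^4 + 2α^3 + α^2 + α + 2).
Reduced: α^3 + α.

α^3 + α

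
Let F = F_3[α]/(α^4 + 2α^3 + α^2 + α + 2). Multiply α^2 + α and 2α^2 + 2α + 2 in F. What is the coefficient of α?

Multiply in F_3[α]: (α^2 + α)·(2α^2 + 2α + 2) = 2α^4 + α^3 + α^2 + 2α.
Reduce using α^4 ≡ α^3 + 2α^2 + 2α + 1 (mod α^4 + 2α^3 + α^2 + α + 2).
Reduced: 2α^2 + 2.

0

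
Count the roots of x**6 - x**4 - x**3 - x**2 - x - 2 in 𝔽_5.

1

Write g(x) = x**6 - x**4 - x**3 - x**2 - x - 2.
Evaluate at each of the 5 elements of 𝔽_5:
g(0) = 3; g(1) = 0 → root; g(2) = 2; g(3) = 2; g(4) = 4.
Roots: {1}.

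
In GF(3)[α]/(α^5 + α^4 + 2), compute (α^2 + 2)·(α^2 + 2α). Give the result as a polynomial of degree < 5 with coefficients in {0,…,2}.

Multiply in GF(3)[α]: (α^2 + 2)·(α^2 + 2α) = α^4 + 2α^3 + 2α^2 + α.
Reduced: α^4 + 2α^3 + 2α^2 + α.

α^4 + 2α^3 + 2α^2 + α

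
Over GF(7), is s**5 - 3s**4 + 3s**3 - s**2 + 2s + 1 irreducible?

Write P(s) = s**5 - 3s**4 + 3s**3 - s**2 + 2s + 1.
Check for roots in GF(7): P(0) = 1; P(1) = 3; P(2) = 2; P(3) = 2; P(4) = 0 → root; P(5) = 1; P(6) = 5.
P(4) = 0, so (s − 4) divides P(s); P is reducible.

No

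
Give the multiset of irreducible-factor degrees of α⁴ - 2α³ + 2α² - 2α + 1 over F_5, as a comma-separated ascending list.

Write f(α) = α⁴ - 2α³ + 2α² - 2α + 1.
Roots in F_5: f(0) = 1; f(1) = 0 → root; f(2) = 0 → root; f(3) = 0 → root; f(4) = 3.
Linear factors from roots: (α - 1), (α - 2), (α + 2).
Complete factorization: f(α) = (α + 2)·(α - 2)·(α - 1)^2.
Factor degrees with multiplicity: 1 + 1 + 1 + 1 = 4.

1, 1, 1, 1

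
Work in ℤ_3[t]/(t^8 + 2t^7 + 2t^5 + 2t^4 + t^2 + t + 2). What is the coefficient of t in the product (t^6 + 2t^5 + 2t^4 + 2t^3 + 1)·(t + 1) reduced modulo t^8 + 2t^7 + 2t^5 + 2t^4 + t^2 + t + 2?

1

Multiply in ℤ_3[t]: (t^6 + 2t^5 + 2t^4 + 2t^3 + 1)·(t + 1) = t^7 + t^5 + t^4 + 2t^3 + t + 1.
Reduced: t^7 + t^5 + t^4 + 2t^3 + t + 1.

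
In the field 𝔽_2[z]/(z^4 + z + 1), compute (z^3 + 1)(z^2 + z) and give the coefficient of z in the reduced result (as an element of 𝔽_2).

Multiply in 𝔽_2[z]: (z^3 + 1)·(z^2 + z) = z^5 + z^4 + z^2 + z.
Reduce using z^4 ≡ z + 1 (mod z^4 + z + 1).
Reduced: z + 1.

1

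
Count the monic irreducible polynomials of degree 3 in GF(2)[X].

Gauss's count: N_{2}(3) = (1/3) Σ_{d|3} μ(3/d)·2^d.
Divisors of 3: 1, 3; μ(3/d) for each: -1, 1.
Σ = − 2^1 + 2^3 = 6.
N = 6/3 = 2.

2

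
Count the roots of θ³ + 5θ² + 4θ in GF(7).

3

Write g(θ) = θ³ + 5θ² + 4θ.
Evaluate at each of the 7 elements of GF(7):
g(0) = 0 → root; g(1) = 3; g(2) = 1; g(3) = 0 → root; g(4) = 6; g(5) = 4; g(6) = 0 → root.
Roots: {0, 3, 6}.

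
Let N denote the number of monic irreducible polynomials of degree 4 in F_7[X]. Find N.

x^(7^4) − x is the product of all monic irreducibles of degree dividing 4; Möbius inversion gives N = (1/4) Σ μ(4/d)·7^d.
Divisors of 4: 1, 2, 4; μ(4/d) for each: 0, -1, 1.
Σ = − 7^2 + 7^4 = 2352.
N = 2352/4 = 588.

588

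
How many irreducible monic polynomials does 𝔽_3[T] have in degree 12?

44220

x^(3^12) − x is the product of all monic irreducibles of degree dividing 12; Möbius inversion gives N = (1/12) Σ μ(12/d)·3^d.
Divisors of 12: 1, 2, 3, 4, 6, 12; μ(12/d) for each: 0, 1, 0, -1, -1, 1.
Σ = 3^2 − 3^4 − 3^6 + 3^12 = 530640.
N = 530640/12 = 44220.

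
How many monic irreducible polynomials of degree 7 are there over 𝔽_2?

Gauss's count: N_{2}(7) = (1/7) Σ_{d|7} μ(7/d)·2^d.
Divisors of 7: 1, 7; μ(7/d) for each: -1, 1.
Σ = − 2^1 + 2^7 = 126.
N = 126/7 = 18.

18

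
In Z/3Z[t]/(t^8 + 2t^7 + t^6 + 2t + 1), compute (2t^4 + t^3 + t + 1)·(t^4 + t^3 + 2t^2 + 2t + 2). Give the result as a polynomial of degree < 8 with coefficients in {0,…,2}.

2t^7 + t^5 + 2t^4 + 2t^3 + t^2

Multiply in Z/3Z[t]: (2t^4 + t^3 + t + 1)·(t^4 + t^3 + 2t^2 + 2t + 2) = 2t^8 + 2t^6 + t^5 + 2t^4 + 2t^3 + t^2 + t + 2.
Reduce using t^8 ≡ t^7 + 2t^6 + t + 2 (mod t^8 + 2t^7 + t^6 + 2t + 1).
Reduced: 2t^7 + t^5 + 2t^4 + 2t^3 + t^2.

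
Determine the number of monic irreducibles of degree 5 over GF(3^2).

x^(9^5) − x is the product of all monic irreducibles of degree dividing 5; Möbius inversion gives N = (1/5) Σ μ(5/d)·9^d.
Divisors of 5: 1, 5; μ(5/d) for each: -1, 1.
Σ = − 9^1 + 9^5 = 59040.
N = 59040/5 = 11808.

11808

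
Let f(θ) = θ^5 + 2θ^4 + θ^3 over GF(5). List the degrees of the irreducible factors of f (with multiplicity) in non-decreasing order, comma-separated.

Roots in GF(5): f(0) = 0 → root; f(1) = 4; f(2) = 2; f(3) = 2; f(4) = 0 → root.
Linear factors from roots: (θ), (θ + 1).
Complete factorization: f(θ) = (θ + 1)^2·(θ)^3.
Factor degrees with multiplicity: 1 + 1 + 1 + 1 + 1 = 5.

1, 1, 1, 1, 1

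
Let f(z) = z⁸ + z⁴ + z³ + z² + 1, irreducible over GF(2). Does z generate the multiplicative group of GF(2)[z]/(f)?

Yes

|GF(2^8)^×| = 2^8 − 1 = 255. Prime factorization: 255 = 3·5·17.
f is primitive ⇔ z has order 255 in GF(2)[z]/(f), i.e. z^(255/q) ≠ 1 for each prime q | 255.
z^(85) mod f = z⁷ + z⁶ + z⁴ + z² + z.
z^(51) mod f = z³ + z.
z^(15) mod f = z⁵ + z² + z.
None equal 1, so z has full order 255; f is primitive.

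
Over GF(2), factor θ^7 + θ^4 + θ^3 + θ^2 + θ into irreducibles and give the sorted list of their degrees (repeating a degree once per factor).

Write g(θ) = θ^7 + θ^4 + θ^3 + θ^2 + θ.
Roots in GF(2): g(0) = 0 → root; g(1) = 1.
Linear factors from roots: (θ).
Complete factorization: g(θ) = (θ)·(θ^2 + θ + 1)·(θ^4 + θ^3 + 1).
Factor degrees with multiplicity: 1 + 2 + 4 = 7.

1, 2, 4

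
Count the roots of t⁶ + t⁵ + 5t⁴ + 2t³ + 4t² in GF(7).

3

Write f(t) = t⁶ + t⁵ + 5t⁴ + 2t³ + 4t².
Evaluate at each of the 7 elements of GF(7):
f(0) = 0 → root; f(1) = 6; f(2) = 5; f(3) = 4; f(4) = 5; f(5) = 0 → root; f(6) = 0 → root.
Roots: {0, 5, 6}.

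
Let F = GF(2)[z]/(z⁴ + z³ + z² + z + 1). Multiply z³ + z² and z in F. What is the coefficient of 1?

Multiply in GF(2)[z]: (z³ + z²)·(z) = z⁴ + z³.
Reduce using z⁴ ≡ z³ + z² + z + 1 (mod z⁴ + z³ + z² + z + 1).
Reduced: z² + z + 1.

1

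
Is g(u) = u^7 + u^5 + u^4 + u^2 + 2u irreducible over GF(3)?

Check for roots in GF(3): g(0) = 0 → root; g(1) = 0 → root; g(2) = 1.
g(0) = 0, so (u) divides g(u); g is reducible.

No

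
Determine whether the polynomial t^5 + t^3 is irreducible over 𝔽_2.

Write h(t) = t^5 + t^3.
Check for roots in 𝔽_2: h(0) = 0 → root; h(1) = 0 → root.
h(0) = 0, so (t) divides h(t); h is reducible.

No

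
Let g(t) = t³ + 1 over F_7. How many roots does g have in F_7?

3

Evaluate at each of the 7 elements of F_7:
g(0) = 1; g(1) = 2; g(2) = 2; g(3) = 0 → root; g(4) = 2; g(5) = 0 → root; g(6) = 0 → root.
Roots: {3, 5, 6}.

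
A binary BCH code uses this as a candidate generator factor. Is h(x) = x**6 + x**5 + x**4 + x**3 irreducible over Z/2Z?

Check for roots in Z/2Z: h(0) = 0 → root; h(1) = 0 → root.
h(0) = 0, so (x) divides h(x); h is reducible.

No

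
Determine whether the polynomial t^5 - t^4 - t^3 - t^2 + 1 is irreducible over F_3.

Write h(t) = t^5 - t^4 - t^3 - t^2 + 1.
Check for roots in F_3: h(0) = 1; h(1) = 2; h(2) = 2.
No roots, so no linear factors.
Monic irreducibles of degree 2 over GF(3): t^2 + 1, t^2 + t - 1, t^2 - t - 1.
None of them divide h (all give nonzero remainder).
No irreducible factor of degree ≤ 2 exists, so h is irreducible over GF(3).

Yes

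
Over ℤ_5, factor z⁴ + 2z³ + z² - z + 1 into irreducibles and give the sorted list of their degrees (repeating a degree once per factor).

1, 3

Write h(z) = z⁴ + 2z³ + z² - z + 1.
Roots in ℤ_5: h(0) = 1; h(1) = 4; h(2) = 0 → root; h(3) = 2; h(4) = 2.
Linear factors from roots: (z - 2).
Complete factorization: h(z) = (z - 2)·(z³ - z² - z + 2).
Factor degrees with multiplicity: 1 + 3 = 4.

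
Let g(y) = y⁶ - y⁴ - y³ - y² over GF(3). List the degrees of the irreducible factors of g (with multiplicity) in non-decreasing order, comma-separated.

1, 1, 1, 1, 2

Roots in GF(3): g(0) = 0 → root; g(1) = 1; g(2) = 0 → root.
Linear factors from roots: (y), (y + 1).
Complete factorization: g(y) = (y)^2·(y + 1)^2·(y² + y - 1).
Factor degrees with multiplicity: 1 + 1 + 1 + 1 + 2 = 6.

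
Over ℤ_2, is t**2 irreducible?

No

Write P(t) = t**2.
Check for roots in ℤ_2: P(0) = 0 → root; P(1) = 1.
P(0) = 0, so (t) divides P(t); P is reducible.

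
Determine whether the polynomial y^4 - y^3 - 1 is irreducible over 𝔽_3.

Yes

Write P(y) = y^4 - y^3 - 1.
Check for roots in 𝔽_3: P(0) = 2; P(1) = 2; P(2) = 1.
No roots, so no linear factors.
Monic irreducibles of degree 2 over GF(3): y^2 + 1, y^2 + y - 1, y^2 - y - 1.
None of them divide P (all give nonzero remainder).
No irreducible factor of degree ≤ 2 exists, so P is irreducible over GF(3).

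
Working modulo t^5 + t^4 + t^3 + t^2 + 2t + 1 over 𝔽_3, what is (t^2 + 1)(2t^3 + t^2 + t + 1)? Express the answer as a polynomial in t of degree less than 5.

Multiply in 𝔽_3[t]: (t^2 + 1)·(2t^3 + t^2 + t + 1) = 2t^5 + t^4 + 2t^2 + t + 1.
Reduce using t^5 ≡ 2t^4 + 2t^3 + 2t^2 + t + 2 (mod t^5 + t^4 + t^3 + t^2 + 2t + 1).
Reduced: 2t^4 + t^3 + 2.

2t^4 + t^3 + 2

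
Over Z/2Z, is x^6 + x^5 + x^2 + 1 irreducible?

No

Write f(x) = x^6 + x^5 + x^2 + 1.
Check for roots in Z/2Z: f(0) = 1; f(1) = 0 → root.
f(1) = 0, so (x − 1) divides f(x); f is reducible.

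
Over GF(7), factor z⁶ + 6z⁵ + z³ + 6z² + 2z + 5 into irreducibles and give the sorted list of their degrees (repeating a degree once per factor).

1, 2, 3

Write f(z) = z⁶ + 6z⁵ + z³ + 6z² + 2z + 5.
Linear factors from roots: (z + 6).
Complete factorization: f(z) = (z + 6)·(z² + 2z + 5)·(z³ + 5z² + 6z + 6).
Factor degrees with multiplicity: 1 + 2 + 3 = 6.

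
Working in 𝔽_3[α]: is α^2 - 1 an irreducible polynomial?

No

Write h(α) = α^2 - 1.
Check for roots in 𝔽_3: h(0) = 2; h(1) = 0 → root; h(2) = 0 → root.
h(1) = 0, so (α − 1) divides h(α); h is reducible.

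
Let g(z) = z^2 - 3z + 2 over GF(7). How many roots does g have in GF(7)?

2

Evaluate at each of the 7 elements of GF(7):
g(0) = 2; g(1) = 0 → root; g(2) = 0 → root; g(3) = 2; g(4) = 6; g(5) = 5; g(6) = 6.
Roots: {1, 2}.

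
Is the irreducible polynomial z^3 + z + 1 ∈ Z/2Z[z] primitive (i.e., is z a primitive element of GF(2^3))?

Yes

Write f(z) = z^3 + z + 1.
|GF(2^3)^×| = 2^3 − 1 = 7. Prime factorization: 7 = 7.
f is primitive ⇔ z has order 7 in GF(2)[z]/(f), i.e. z^(7/q) ≠ 1 for each prime q | 7.
z^(1) mod f = z.
None equal 1, so z has full order 7; f is primitive.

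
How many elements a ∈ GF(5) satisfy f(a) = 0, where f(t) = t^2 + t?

Evaluate at each of the 5 elements of GF(5):
f(0) = 0 → root; f(1) = 2; f(2) = 1; f(3) = 2; f(4) = 0 → root.
Roots: {0, 4}.

2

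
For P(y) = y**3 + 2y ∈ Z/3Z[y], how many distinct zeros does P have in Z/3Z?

Evaluate at each of the 3 elements of Z/3Z:
P(0) = 0 → root; P(1) = 0 → root; P(2) = 0 → root.
Roots: {0, 1, 2}.

3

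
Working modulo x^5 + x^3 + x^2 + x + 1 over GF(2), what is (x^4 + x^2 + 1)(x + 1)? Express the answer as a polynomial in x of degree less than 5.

Multiply in GF(2)[x]: (x^4 + x^2 + 1)·(x + 1) = x^5 + x^4 + x^3 + x^2 + x + 1.
Reduce using x^5 ≡ x^3 + x^2 + x + 1 (mod x^5 + x^3 + x^2 + x + 1).
Reduced: x^4.

x^4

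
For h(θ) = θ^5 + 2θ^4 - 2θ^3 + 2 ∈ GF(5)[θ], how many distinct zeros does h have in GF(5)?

Evaluate at each of the 5 elements of GF(5):
h(0) = 2; h(1) = 3; h(2) = 0 → root; h(3) = 3; h(4) = 0 → root.
Roots: {2, 4}.

2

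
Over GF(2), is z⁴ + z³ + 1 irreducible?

Yes

Write g(z) = z⁴ + z³ + 1.
Check for roots in GF(2): g(0) = 1; g(1) = 1.
No roots, so no linear factors.
Monic irreducibles of degree 2 over GF(2): z² + z + 1.
None of them divide g (all give nonzero remainder).
No irreducible factor of degree ≤ 2 exists, so g is irreducible over GF(2).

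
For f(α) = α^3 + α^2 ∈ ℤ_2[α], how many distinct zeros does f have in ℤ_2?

2

Evaluate at each of the 2 elements of ℤ_2:
f(0) = 0 → root; f(1) = 0 → root.
Roots: {0, 1}.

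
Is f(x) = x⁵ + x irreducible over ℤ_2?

Check for roots in ℤ_2: f(0) = 0 → root; f(1) = 0 → root.
f(0) = 0, so (x) divides f(x); f is reducible.

No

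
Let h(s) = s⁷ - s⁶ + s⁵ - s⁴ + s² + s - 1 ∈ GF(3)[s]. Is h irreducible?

Yes

Check for roots in GF(3): h(0) = 2; h(1) = 1; h(2) = 1.
No roots, so no linear factors.
Monic irreducibles of degree 2 over GF(3): s² + 1, s² + s - 1, s² - s - 1.
None of them divide h (all give nonzero remainder).
Degree-3 irreducible divisors: test the 8 monic irreducibles of degree 3 over GF(3).
None of them divide h (all give nonzero remainder).
No irreducible factor of degree ≤ 3 exists, so h is irreducible over GF(3).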